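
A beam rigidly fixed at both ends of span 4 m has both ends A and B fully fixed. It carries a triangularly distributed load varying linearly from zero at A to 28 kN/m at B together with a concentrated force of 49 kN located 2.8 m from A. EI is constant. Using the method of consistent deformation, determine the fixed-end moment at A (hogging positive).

M_A = 27.28 kN·m

Take the two fixed-end moments M_A, M_B as redundants; the released structure is the simple span AB.
On the primary (simply-supported) span, the end slopes from the loading are:
  at A: triangular load, peak 28: 7w₀L³/(360EI) = 34.84/EI
  at B: triangular load, peak 28: w₀L³/(45EI) = 39.82/EI
  at A: point load 49 at a = 2.8: Pab(L + b)/(6LEI) = 35.67/EI
  at B: point load 49 at a = 2.8: Pab(L + a)/(6LEI) = 46.65/EI
  θ_A0 = 70.52/EI,  θ_B0 = 86.47/EI
Flexibility coefficients: a unit moment at one end gives L/(3EI) there and L/(6EI) at the far end, so f₁₁ = f₂₂ = 1.333/EI and f₁₂ = f₂₁ = 0.6667/EI.
Compatibility — zero rotation at each built-in end:
  1.333 M_A + 0.6667 M_B = 70.52
  0.6667 M_A + 1.333 M_B = 86.47
Solving the pair gives M_A = 27.28 kN·m and M_B = 51.21 kN·m (hogging).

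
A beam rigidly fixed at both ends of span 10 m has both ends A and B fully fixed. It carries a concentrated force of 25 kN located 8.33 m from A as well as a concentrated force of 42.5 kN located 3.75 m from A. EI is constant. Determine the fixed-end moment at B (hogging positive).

Take the two fixed-end moments M_A, M_B as redundants; the released structure is the simple span AB.
On the primary (simply-supported) span, the end slopes from the loading are:
  at A: point load 25 at a = 8.33: Pab(L + b)/(6LEI) = 67.64/EI
  at B: point load 25 at a = 8.33: Pab(L + a)/(6LEI) = 106.2/EI
  at A: point load 42.5 at a = 3.75: Pab(L + b)/(6LEI) = 269.8/EI
  at B: point load 42.5 at a = 3.75: Pab(L + a)/(6LEI) = 228.3/EI
  θ_A0 = 337.4/EI,  θ_B0 = 334.5/EI
Flexibility coefficients: a unit moment at one end gives L/(3EI) there and L/(6EI) at the far end, so f₁₁ = f₂₂ = 3.333/EI and f₁₂ = f₂₁ = 1.667/EI.
Compatibility — zero rotation at each built-in end:
  3.333 M_A + 1.667 M_B = 337.4
  1.667 M_A + 3.333 M_B = 334.5
Solving the pair gives M_A = 68.06 kN·m and M_B = 66.32 kN·m (hogging).

M_B = 66.32 kN·m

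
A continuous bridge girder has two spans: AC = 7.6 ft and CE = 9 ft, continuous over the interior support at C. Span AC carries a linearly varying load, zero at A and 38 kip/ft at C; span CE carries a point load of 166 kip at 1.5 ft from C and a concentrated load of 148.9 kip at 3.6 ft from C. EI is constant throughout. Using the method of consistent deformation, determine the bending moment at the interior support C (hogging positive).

Insert a hinge at C; M_C is the redundant, and each span becomes simply supported.
Rotations at C on the released spans (each span's end-slope, ×1/EI):
  span AC: triangular load, peak 38: w₀L³/(45EI) = 370.7/EI
  span CE: point load 166 at a = 1.5: Pab(L + b)/(6LEI) = 570.6/EI
  span CE: point load 148.9 at a = 3.6: Pab(L + b)/(6LEI) = 771.9/EI
  relative rotation θ_0 = (370.7 + 1343)/EI = 1713/EI
A unit hogging moment at C produces rotation L₁/(3EI) + L₂/(3EI) = 5.533/EI.
Slope continuity at C: θ_0 = M_C·5.533/EI, so M_C = 1713/5.533 = 309.6 kip·ft (hogging).

M_C = 309.6 kip·ft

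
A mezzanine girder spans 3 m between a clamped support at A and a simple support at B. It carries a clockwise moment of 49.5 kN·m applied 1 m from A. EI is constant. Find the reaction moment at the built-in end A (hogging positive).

M_A = 8.25 kN·m

Release the roller at B. Primary structure: cantilever fixed at A.
Downward deflection at the released point B due to the loads:
  clockwise couple 49.5 at a = 1: M₀a(2L − a)/(2EI) = 123.8/EI
Flexibility coefficient — unit upward force at B: δ_{BB} = L³/(3EI) = 9/EI.
The prop prevents deflection at B: R_B = δ_0/δ_{BB} = 123.8/9 = 13.75 kN.
Moment equilibrium about A: M_A = Σ(load moments about A) − R_B·L = 49.5 − 13.75×3 = 8.25 kN·m.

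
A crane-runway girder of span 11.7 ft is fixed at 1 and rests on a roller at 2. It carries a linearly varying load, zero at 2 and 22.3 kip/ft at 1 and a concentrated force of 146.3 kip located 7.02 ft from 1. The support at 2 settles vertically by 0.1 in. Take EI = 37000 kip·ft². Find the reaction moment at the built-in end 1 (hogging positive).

Choose R_2 as the redundant. The primary structure is the cantilever fixed at 1.
Deflection at 2 on the released cantilever, summing each load's contribution:
  triangular load, peak 22.3 at the fixed end: w₀L⁴/(30EI) = 13929/EI
  point load 146.3 at a = 7.02: Pa²(3L − a)/(6EI) = 33742/EI
  δ_0 = 47671/EI
Flexibility coefficient — unit upward force at 2: δ_{22} = L³/(3EI) = 533.9/EI.
With EI = 37000 kip·ft²: δ_0 = 1.2884 ft and δ_{22} = 0.014429 ft/kip.
Compatibility — the beam at 2 must follow the support down by 0.008333 ft: δ_0 − R_2·δ_{22} = 0.008333, so R_2 = (1.2884 − 0.008333)/0.014429 = 88.72 kip.
Moment equilibrium about 1: M_1 = Σ(load moments about 1) − R_2·L = 1536 − 88.72×11.7 = 497.8 kip·ft.

M_1 = 497.8 kip·ft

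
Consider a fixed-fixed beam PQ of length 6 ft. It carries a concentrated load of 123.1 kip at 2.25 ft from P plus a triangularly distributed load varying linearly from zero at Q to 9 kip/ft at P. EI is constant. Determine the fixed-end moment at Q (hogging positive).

Release both end moments; the primary structure is a simply-supported span PQ with redundants M_P and M_Q.
On the primary (simply-supported) span, the end slopes from the loading are:
  at P: point load 123.1 at a = 2.25: Pab(L + b)/(6LEI) = 281.3/EI
  at Q: point load 123.1 at a = 2.25: Pab(L + a)/(6LEI) = 238/EI
  at P: triangular load, peak 9: w₀L³/(45EI) = 43.2/EI
  at Q: triangular load, peak 9: 7w₀L³/(360EI) = 37.8/EI
  θ_P0 = 324.5/EI,  θ_Q0 = 275.8/EI
Flexibility coefficients: a unit moment at one end gives L/(3EI) there and L/(6EI) at the far end, so f₁₁ = f₂₂ = 2/EI and f₁₂ = f₂₁ = 1/EI.
Compatibility — zero rotation at each built-in end:
  2 M_P + 1 M_Q = 324.5
  1 M_P + 2 M_Q = 275.8
Solving the pair gives M_P = 124.4 kip·ft and M_Q = 75.72 kip·ft (hogging).

M_Q = 75.72 kip·ft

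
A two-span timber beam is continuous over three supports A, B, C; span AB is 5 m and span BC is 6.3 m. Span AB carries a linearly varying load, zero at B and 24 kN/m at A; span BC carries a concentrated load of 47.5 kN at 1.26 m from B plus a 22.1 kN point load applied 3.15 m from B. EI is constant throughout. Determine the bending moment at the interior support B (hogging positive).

Release continuity at B by inserting a hinge; the redundant is the internal moment M_B. The primary structure is two simply-supported spans AB and BC.
End slopes at the hinge B, treating each span as simply supported:
  span AB: triangular load, peak 24: 7w₀L³/(360EI) = 58.33/EI
  span BC: point load 47.5 at a = 1.26: Pab(L + b)/(6LEI) = 90.49/EI
  span BC: point load 22.1 at a = 3.15: Pab(L + b)/(6LEI) = 54.82/EI
  relative rotation θ_0 = (58.33 + 145.3)/EI = 203.6/EI
A unit hogging moment at B produces rotation L₁/(3EI) + L₂/(3EI) = 3.767/EI.
Slope continuity at B: θ_0 = M_B·3.767/EI, so M_B = 203.6/3.767 = 54.07 kN·m (hogging).

M_B = 54.07 kN·m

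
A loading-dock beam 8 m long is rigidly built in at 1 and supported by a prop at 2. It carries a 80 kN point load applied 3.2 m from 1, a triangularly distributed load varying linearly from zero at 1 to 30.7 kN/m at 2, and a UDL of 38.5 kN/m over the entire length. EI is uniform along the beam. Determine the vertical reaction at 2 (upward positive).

R_2 = 199.7 kN

Take the reaction at 2 as the redundant and release it; the primary structure is a cantilever fixed at 1.
Downward deflection at the released point 2 due to the loads:
  point load 80 at a = 3.2: Pa²(3L − a)/(6EI) = 2840/EI
  triangular load, peak 30.7 at the free end: 11w₀L⁴/(120EI) = 11527/EI
  UDL 38.5: wL⁴/(8EI) = 19712/EI
  δ_0 = 34079/EI
Tip deflection under a unit load at 2: L³/(3EI) = 170.7/EI.
Compatibility at 2: δ_0 − R_2·δ_{22} = 0, so R_2 = 34079/170.7 = 199.7 kN.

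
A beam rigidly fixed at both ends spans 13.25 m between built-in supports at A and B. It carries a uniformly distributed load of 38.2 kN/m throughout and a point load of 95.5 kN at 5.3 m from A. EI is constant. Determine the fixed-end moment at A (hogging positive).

M_A = 741.1 kN·m

Release both end moments; the primary structure is a simply-supported span AB with redundants M_A and M_B.
On the primary (simply-supported) span, the end slopes from the loading are:
  at A: UDL 38.2: wL³/(24EI) = 3703/EI
  at B: UDL 38.2: wL³/(24EI) = 3703/EI
  at A: point load 95.5 at a = 5.3: Pab(L + b)/(6LEI) = 1073/EI
  at B: point load 95.5 at a = 5.3: Pab(L + a)/(6LEI) = 938.9/EI
  θ_A0 = 4776/EI,  θ_B0 = 4641/EI
Flexibility coefficients: a unit moment at one end gives L/(3EI) there and L/(6EI) at the far end, so f₁₁ = f₂₂ = 4.417/EI and f₁₂ = f₂₁ = 2.208/EI.
Compatibility — zero rotation at each built-in end:
  4.417 M_A + 2.208 M_B = 4776
  2.208 M_A + 4.417 M_B = 4641
Solving the pair gives M_A = 741.1 kN·m and M_B = 680.3 kN·m (hogging).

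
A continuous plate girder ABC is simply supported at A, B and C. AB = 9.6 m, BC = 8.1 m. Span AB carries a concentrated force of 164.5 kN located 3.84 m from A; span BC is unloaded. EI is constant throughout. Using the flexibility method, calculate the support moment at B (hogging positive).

M_B = 143.9 kN·m

Release continuity at B by inserting a hinge; the redundant is the internal moment M_B. The primary structure is two simply-supported spans AB and BC.
End slopes at the hinge B, treating each span as simply supported:
  span AB: point load 164.5 at a = 3.84: Pab(L + a)/(6LEI) = 849/EI
  relative rotation θ_0 = (849 + 0)/EI = 849/EI
A unit hogging moment at B produces rotation L₁/(3EI) + L₂/(3EI) = 5.9/EI.
Slope continuity at B: θ_0 = M_B·5.9/EI, so M_B = 849/5.9 = 143.9 kN·m (hogging).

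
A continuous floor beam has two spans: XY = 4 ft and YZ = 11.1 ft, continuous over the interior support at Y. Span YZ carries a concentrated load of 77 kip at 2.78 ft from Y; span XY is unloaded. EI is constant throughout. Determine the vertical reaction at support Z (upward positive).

R_Z = 9.99 kip

Insert a hinge at Y; M_Y is the redundant, and each span becomes simply supported.
Discontinuity in slope at Y on the released structure — sum the simple-span end rotations:
  span YZ: point load 77 at a = 2.78: Pab(L + b)/(6LEI) = 519.3/EI
  relative rotation θ_0 = (0 + 519.3)/EI = 519.3/EI
A unit hogging moment at Y produces rotation L₁/(3EI) + L₂/(3EI) = 5.033/EI.
Compatibility: M_Y·(L₁+L₂)/(3EI) = θ_0, giving M_Y = 103.2 kip·ft (hogging).
Span YZ, ΣM about Z: R_Y^{YZ}·11.1 = 640.6 + 103.2, so R_Y^{YZ} = 67.01 kip and R_Z = 77 − 67.01 = 9.99 kip.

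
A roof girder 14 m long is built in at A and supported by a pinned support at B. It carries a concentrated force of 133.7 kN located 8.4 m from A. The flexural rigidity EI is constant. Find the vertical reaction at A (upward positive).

Take the reaction at B as the redundant and release it; the primary structure is a cantilever fixed at A.
Free-end deflection of the primary structure under the applied loading (downward +):
  point load 133.7 at a = 8.4: Pa²(3L − a)/(6EI) = 52830/EI
Flexibility coefficient — unit upward force at B: δ_{BB} = L³/(3EI) = 914.7/EI.
The prop prevents deflection at B: R_B = δ_0/δ_{BB} = 52830/914.7 = 57.76 kN.
Vertical equilibrium: R_A = ΣP − R_B = 133.7 − 57.76 = 75.94 kN.

R_A = 75.94 kN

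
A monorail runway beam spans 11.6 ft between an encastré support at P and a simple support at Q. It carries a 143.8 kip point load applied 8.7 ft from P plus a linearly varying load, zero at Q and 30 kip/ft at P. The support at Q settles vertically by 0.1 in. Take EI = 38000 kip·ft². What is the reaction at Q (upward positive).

Release the roller at Q. Primary structure: cantilever fixed at P.
Free-end deflection of the primary structure under the applied loading (downward +):
  point load 143.8 at a = 8.7: Pa²(3L − a)/(6EI) = 47346/EI
  triangular load, peak 30 at the fixed end: w₀L⁴/(30EI) = 18106/EI
  δ_0 = 65453/EI
Tip deflection under a unit load at Q: L³/(3EI) = 520.3/EI.
With EI = 38000 kip·ft²: δ_0 = 1.7224 ft and δ_{QQ} = 0.013692 ft/kip.
Compatibility — the beam at Q must follow the support down by 0.008333 ft: δ_0 − R_Q·δ_{QQ} = 0.008333, so R_Q = (1.7224 − 0.008333)/0.013692 = 125.2 kip.

R_Q = 125.2 kip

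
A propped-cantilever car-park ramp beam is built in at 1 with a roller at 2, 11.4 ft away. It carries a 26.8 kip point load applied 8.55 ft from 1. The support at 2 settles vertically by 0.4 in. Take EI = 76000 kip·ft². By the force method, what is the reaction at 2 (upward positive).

Take the reaction at 2 as the redundant and release it; the primary structure is a cantilever fixed at 1.
Primary-structure tip deflection at 2 by superposition:
  point load 26.8 at a = 8.55: Pa²(3L − a)/(6EI) = 8375/EI
Flexibility coefficient — unit upward force at 2: δ_{22} = L³/(3EI) = 493.8/EI.
With EI = 76000 kip·ft²: δ_0 = 0.1102 ft and δ_{22} = 0.006498 ft/kip.
Compatibility — the beam at 2 must follow the support down by 0.03333 ft: δ_0 − R_2·δ_{22} = 0.03333, so R_2 = (0.1102 − 0.03333)/0.006498 = 11.83 kip.

R_2 = 11.83 kip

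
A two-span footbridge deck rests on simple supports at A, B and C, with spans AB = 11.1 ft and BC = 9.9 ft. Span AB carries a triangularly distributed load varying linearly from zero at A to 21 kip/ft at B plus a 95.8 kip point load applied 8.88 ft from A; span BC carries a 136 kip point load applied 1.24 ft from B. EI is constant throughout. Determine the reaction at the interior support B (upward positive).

Release continuity at B by inserting a hinge; the redundant is the internal moment M_B. The primary structure is two simply-supported spans AB and BC.
End slopes at the hinge B, treating each span as simply supported:
  span AB: triangular load, peak 21: w₀L³/(45EI) = 638.2/EI
  span AB: point load 95.8 at a = 8.88: Pab(L + a)/(6LEI) = 566.6/EI
  span BC: point load 136 at a = 1.24: Pab(L + b)/(6LEI) = 456.3/EI
  relative rotation θ_0 = (1205 + 456.3)/EI = 1661/EI
A unit hogging moment at B produces rotation L₁/(3EI) + L₂/(3EI) = 7/EI.
Slope continuity at B: θ_0 = M_B·7/EI, so M_B = 1661/7 = 237.3 kip·ft (hogging).
Span AB, ΣM about A with M_B applied at B: R_B^{AB}·11.1 = 1713 + 237.3, so R_B^{AB} = 175.7 kip and R_A = 212.3 − 175.7 = 36.63 kip.
Span BC, ΣM about C: R_B^{BC}·9.9 = 1178 + 237.3, so R_B^{BC} = 142.9 kip and R_C = 136 − 142.9 = -6.936 kip.
R_B = 175.7 + 142.9 = 318.7 kip.

R_B = 318.7 kip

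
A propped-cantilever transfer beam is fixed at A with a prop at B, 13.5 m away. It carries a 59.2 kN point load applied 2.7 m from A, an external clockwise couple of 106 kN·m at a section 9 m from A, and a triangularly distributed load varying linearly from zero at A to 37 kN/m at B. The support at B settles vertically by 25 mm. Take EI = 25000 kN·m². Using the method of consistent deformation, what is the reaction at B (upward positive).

R_B = 150.4 kN

Take the reaction at B as the redundant and release it; the primary structure is a cantilever fixed at A.
Downward deflection at the released point B due to the loads:
  point load 59.2 at a = 2.7: Pa²(3L − a)/(6EI) = 2719/EI
  clockwise couple 106 at a = 9: M₀a(2L − a)/(2EI) = 8586/EI
  triangular load, peak 37 at the free end: 11w₀L⁴/(120EI) = 112654/EI
  δ_0 = 123959/EI
Tip deflection under a unit load at B: L³/(3EI) = 820.1/EI.
With EI = 25000 kN·m²: δ_0 = 4.9584 m and δ_{BB} = 0.032805 m/kN.
Compatibility — the beam at B must follow the support down by 0.025 m: δ_0 − R_B·δ_{BB} = 0.025, so R_B = (4.9584 − 0.025)/0.032805 = 150.4 kN.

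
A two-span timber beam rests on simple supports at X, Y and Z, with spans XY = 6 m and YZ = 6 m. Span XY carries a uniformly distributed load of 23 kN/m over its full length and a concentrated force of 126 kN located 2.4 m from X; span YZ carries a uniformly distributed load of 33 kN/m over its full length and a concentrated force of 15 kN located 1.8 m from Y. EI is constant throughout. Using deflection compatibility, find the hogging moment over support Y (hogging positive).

M_Y = 197.5 kN·m

Insert a hinge at Y; M_Y is the redundant, and each span becomes simply supported.
End slopes at the hinge Y, treating each span as simply supported:
  span XY: UDL 23: wL³/(24EI) = 207/EI
  span XY: point load 126 at a = 2.4: Pab(L + a)/(6LEI) = 254/EI
  span YZ: UDL 33: wL³/(24EI) = 297/EI
  span YZ: point load 15 at a = 1.8: Pab(L + b)/(6LEI) = 32.13/EI
  relative rotation θ_0 = (461 + 329.1)/EI = 790.1/EI
A unit hogging moment at Y produces rotation L₁/(3EI) + L₂/(3EI) = 4/EI.
Compatibility: M_Y·(L₁+L₂)/(3EI) = θ_0, giving M_Y = 197.5 kN·m (hogging).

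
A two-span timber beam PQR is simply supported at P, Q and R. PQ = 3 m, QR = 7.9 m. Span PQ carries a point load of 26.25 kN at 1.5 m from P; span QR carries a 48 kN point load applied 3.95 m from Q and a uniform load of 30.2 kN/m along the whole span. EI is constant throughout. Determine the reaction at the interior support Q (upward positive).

Insert a hinge at Q; M_Q is the redundant, and each span becomes simply supported.
Discontinuity in slope at Q on the released structure — sum the simple-span end rotations:
  span PQ: point load 26.25 at a = 1.5: Pab(L + a)/(6LEI) = 14.77/EI
  span QR: point load 48 at a = 3.95: Pab(L + b)/(6LEI) = 187.2/EI
  span QR: UDL 30.2: wL³/(24EI) = 620.4/EI
  relative rotation θ_0 = (14.77 + 807.6)/EI = 822.4/EI
A unit hogging moment at Q produces rotation L₁/(3EI) + L₂/(3EI) = 3.633/EI.
Compatibility: M_Q·(L₁+L₂)/(3EI) = θ_0, giving M_Q = 226.3 kN·m (hogging).
Span PQ, ΣM about P with M_Q applied at Q: R_Q^{PQ}·3 = 39.38 + 226.3, so R_Q^{PQ} = 88.57 kN and R_P = 26.25 − 88.57 = -62.32 kN.
Span QR, ΣM about R: R_Q^{QR}·7.9 = 1132 + 226.3, so R_Q^{QR} = 171.9 kN and R_R = 286.6 − 171.9 = 114.6 kN.
R_Q = 88.57 + 171.9 = 260.5 kN.

R_Q = 260.5 kN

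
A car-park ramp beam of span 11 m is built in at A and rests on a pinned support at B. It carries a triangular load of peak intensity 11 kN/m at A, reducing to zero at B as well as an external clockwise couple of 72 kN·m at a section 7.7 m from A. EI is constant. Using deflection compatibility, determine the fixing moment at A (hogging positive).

M_A = 62.45 kN·m

Choose R_B as the redundant. The primary structure is the cantilever fixed at A.
Downward deflection at the released point B due to the loads:
  triangular load, peak 11 at the fixed end: w₀L⁴/(30EI) = 5368/EI
  clockwise couple 72 at a = 7.7: M₀a(2L − a)/(2EI) = 3964/EI
  δ_0 = 9332/EI
Tip deflection under a unit load at B: L³/(3EI) = 443.7/EI.
Compatibility at B: δ_0 − R_B·δ_{BB} = 0, so R_B = 9332/443.7 = 21.03 kN.
Moment equilibrium about A: M_A = Σ(load moments about A) − R_B·L = 293.8 − 21.03×11 = 62.45 kN·m.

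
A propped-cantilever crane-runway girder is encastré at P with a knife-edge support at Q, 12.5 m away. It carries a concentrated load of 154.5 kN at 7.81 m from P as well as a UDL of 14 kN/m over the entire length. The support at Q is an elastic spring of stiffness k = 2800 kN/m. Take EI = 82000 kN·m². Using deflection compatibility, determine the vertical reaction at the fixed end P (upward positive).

Take the reaction at Q as the redundant and release it; the primary structure is a cantilever fixed at P.
Downward deflection at the released point Q due to the loads:
  point load 154.5 at a = 7.81: Pa²(3L − a)/(6EI) = 46633/EI
  UDL 14: wL⁴/(8EI) = 42725/EI
  δ_0 = 89357/EI
Flexibility coefficient — unit upward force at Q: δ_{QQ} = L³/(3EI) = 651/EI.
With EI = 82000 kN·m²: δ_0 = 1.0897 m and δ_{QQ} = 0.00794 m/kN.
Compatibility — the spring shortens by R_Q/k under the reaction it provides: δ_0 − R_Q·δ_{QQ} = R_Q/k. With 1/k = 0.000357 m/kN, R_Q = δ_0 / (δ_{QQ} + 1/k) = 1.0897 / (0.00794 + 0.000357) = 131.3 kN.
Vertical equilibrium: R_P = ΣP − R_Q = 329.5 − 131.3 = 198.2 kN.

R_P = 198.2 kN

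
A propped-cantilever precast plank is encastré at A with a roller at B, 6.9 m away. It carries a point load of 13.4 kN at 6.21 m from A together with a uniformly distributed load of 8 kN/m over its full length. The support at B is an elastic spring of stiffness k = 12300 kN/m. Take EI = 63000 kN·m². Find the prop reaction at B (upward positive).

R_B = 30.66 kN

Take the reaction at B as the redundant and release it; the primary structure is a cantilever fixed at A.
Primary-structure tip deflection at B by superposition:
  point load 13.4 at a = 6.21: Pa²(3L − a)/(6EI) = 1248/EI
  UDL 8: wL⁴/(8EI) = 2267/EI
  δ_0 = 3515/EI
Tip deflection under a unit load at B: L³/(3EI) = 109.5/EI.
With EI = 63000 kN·m²: δ_0 = 0.055789 m and δ_{BB} = 0.001738 m/kN.
Compatibility — the spring shortens by R_B/k under the reaction it provides: δ_0 − R_B·δ_{BB} = R_B/k. With 1/k = 0.000081 m/kN, R_B = δ_0 / (δ_{BB} + 1/k) = 0.055789 / (0.001738 + 0.000081) = 30.66 kN.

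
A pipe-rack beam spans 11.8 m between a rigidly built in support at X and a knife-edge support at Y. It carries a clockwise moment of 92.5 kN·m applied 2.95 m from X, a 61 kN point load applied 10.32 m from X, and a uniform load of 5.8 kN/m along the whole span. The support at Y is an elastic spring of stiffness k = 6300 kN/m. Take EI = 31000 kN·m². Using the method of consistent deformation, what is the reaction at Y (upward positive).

R_Y = 79.68 kN

Release the roller at Y. Primary structure: cantilever fixed at X.
Deflection at Y on the released cantilever, summing each load's contribution:
  clockwise couple 92.5 at a = 2.95: M₀a(2L − a)/(2EI) = 2817/EI
  point load 61 at a = 10.32: Pa²(3L − a)/(6EI) = 27156/EI
  UDL 5.8: wL⁴/(8EI) = 14056/EI
  δ_0 = 44030/EI
Flexibility coefficient — unit upward force at Y: δ_{YY} = L³/(3EI) = 547.7/EI.
With EI = 31000 kN·m²: δ_0 = 1.4203 m and δ_{YY} = 0.017667 m/kN.
Compatibility — the spring shortens by R_Y/k under the reaction it provides: δ_0 − R_Y·δ_{YY} = R_Y/k. With 1/k = 0.000159 m/kN, R_Y = δ_0 / (δ_{YY} + 1/k) = 1.4203 / (0.017667 + 0.000159) = 79.68 kN.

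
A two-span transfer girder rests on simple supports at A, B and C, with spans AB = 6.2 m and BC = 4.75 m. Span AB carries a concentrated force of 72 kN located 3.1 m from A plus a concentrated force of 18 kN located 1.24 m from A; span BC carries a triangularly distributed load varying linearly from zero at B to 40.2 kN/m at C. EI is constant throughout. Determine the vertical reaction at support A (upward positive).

Release continuity at B by inserting a hinge; the redundant is the internal moment M_B. The primary structure is two simply-supported spans AB and BC.
Discontinuity in slope at B on the released structure — sum the simple-span end rotations:
  span AB: point load 72 at a = 3.1: Pab(L + a)/(6LEI) = 173/EI
  span AB: point load 18 at a = 1.24: Pab(L + a)/(6LEI) = 22.14/EI
  span BC: triangular load, peak 40.2: 7w₀L³/(360EI) = 83.77/EI
  relative rotation θ_0 = (195.1 + 83.77)/EI = 278.9/EI
A unit hogging moment at B produces rotation L₁/(3EI) + L₂/(3EI) = 3.65/EI.
Compatibility: M_B·(L₁+L₂)/(3EI) = θ_0, giving M_B = 76.41 kN·m (hogging).
Span AB, ΣM about A with M_B applied at B: R_B^{AB}·6.2 = 245.5 + 76.41, so R_B^{AB} = 51.92 kN and R_A = 90 − 51.92 = 38.08 kN.

R_A = 38.08 kN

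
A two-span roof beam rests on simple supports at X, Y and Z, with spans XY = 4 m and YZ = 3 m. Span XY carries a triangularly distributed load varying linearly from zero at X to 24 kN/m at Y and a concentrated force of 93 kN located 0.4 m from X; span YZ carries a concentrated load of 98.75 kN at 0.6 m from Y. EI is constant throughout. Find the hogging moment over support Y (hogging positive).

Insert a hinge at Y; M_Y is the redundant, and each span becomes simply supported.
Rotations at Y on the released spans (each span's end-slope, ×1/EI):
  span XY: triangular load, peak 24: w₀L³/(45EI) = 34.13/EI
  span XY: point load 93 at a = 0.4: Pab(L + a)/(6LEI) = 24.55/EI
  span YZ: point load 98.75 at a = 0.6: Pab(L + b)/(6LEI) = 42.66/EI
  relative rotation θ_0 = (58.69 + 42.66)/EI = 101.3/EI
A unit hogging moment at Y produces rotation L₁/(3EI) + L₂/(3EI) = 2.333/EI.
Slope continuity at Y: θ_0 = M_Y·2.333/EI, so M_Y = 101.3/2.333 = 43.43 kN·m (hogging).

M_Y = 43.43 kN·m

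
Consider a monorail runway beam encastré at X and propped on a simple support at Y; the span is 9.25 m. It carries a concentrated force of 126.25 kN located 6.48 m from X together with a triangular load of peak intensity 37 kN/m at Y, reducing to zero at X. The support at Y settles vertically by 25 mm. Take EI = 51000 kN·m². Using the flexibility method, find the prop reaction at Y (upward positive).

Choose R_Y as the redundant. The primary structure is the cantilever fixed at X.
Primary-structure tip deflection at Y by superposition:
  point load 126.25 at a = 6.48: Pa²(3L − a)/(6EI) = 18793/EI
  triangular load, peak 37 at the free end: 11w₀L⁴/(120EI) = 24830/EI
  δ_0 = 43623/EI
Flexibility coefficient — unit upward force at Y: δ_{YY} = L³/(3EI) = 263.8/EI.
With EI = 51000 kN·m²: δ_0 = 0.85536 m and δ_{YY} = 0.005173 m/kN.
Compatibility — the beam at Y must follow the support down by 0.025 m: δ_0 − R_Y·δ_{YY} = 0.025, so R_Y = (0.85536 − 0.025)/0.005173 = 160.5 kN.

R_Y = 160.5 kN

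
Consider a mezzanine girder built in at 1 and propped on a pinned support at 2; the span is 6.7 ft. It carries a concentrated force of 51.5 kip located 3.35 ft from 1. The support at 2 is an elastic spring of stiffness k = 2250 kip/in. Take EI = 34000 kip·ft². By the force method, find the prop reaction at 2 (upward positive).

Release the roller at 2. Primary structure: cantilever fixed at 1.
Deflection at 2 on the released cantilever, summing each load's contribution:
  point load 51.5 at a = 3.35: Pa²(3L − a)/(6EI) = 1613/EI
Flexibility coefficient — unit upward force at 2: δ_{22} = L³/(3EI) = 100.3/EI.
With EI = 34000 kip·ft²: δ_0 = 0.047455 ft and δ_{22} = 0.002949 ft/kip.
Compatibility — the spring shortens by R_2/k under the reaction it provides: δ_0 − R_2·δ_{22} = R_2/k. With 1/k = 1/(2250×12) ft/kip = 0.000037 ft/kip, R_2 = δ_0 / (δ_{22} + 1/k) = 0.047455 / (0.002949 + 0.000037) = 15.89 kip.

R_2 = 15.89 kip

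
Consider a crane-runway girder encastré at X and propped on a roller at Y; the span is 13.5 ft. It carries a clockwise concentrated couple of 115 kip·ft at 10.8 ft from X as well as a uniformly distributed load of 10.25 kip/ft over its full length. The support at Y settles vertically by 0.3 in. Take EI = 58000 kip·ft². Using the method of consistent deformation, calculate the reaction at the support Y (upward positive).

Choose R_Y as the redundant. The primary structure is the cantilever fixed at X.
Primary-structure tip deflection at Y by superposition:
  clockwise couple 115 at a = 10.8: M₀a(2L − a)/(2EI) = 10060/EI
  UDL 10.25: wL⁴/(8EI) = 42557/EI
  δ_0 = 52617/EI
Tip deflection under a unit load at Y: L³/(3EI) = 820.1/EI.
With EI = 58000 kip·ft²: δ_0 = 0.90719 ft and δ_{YY} = 0.01414 ft/kip.
Compatibility — the beam at Y must follow the support down by 0.025 ft: δ_0 − R_Y·δ_{YY} = 0.025, so R_Y = (0.90719 − 0.025)/0.01414 = 62.39 kip.

R_Y = 62.39 kip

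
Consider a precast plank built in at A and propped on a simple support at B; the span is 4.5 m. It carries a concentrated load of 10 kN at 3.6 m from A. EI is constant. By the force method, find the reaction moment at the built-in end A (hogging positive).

Take the reaction at B as the redundant and release it; the primary structure is a cantilever fixed at A.
Primary-structure tip deflection at B by superposition:
  point load 10 at a = 3.6: Pa²(3L − a)/(6EI) = 213.8/EI
Tip deflection under a unit load at B: L³/(3EI) = 30.38/EI.
The prop prevents deflection at B: R_B = δ_0/δ_{BB} = 213.8/30.38 = 7.04 kN.
Moment equilibrium about A: M_A = Σ(load moments about A) − R_B·L = 36 − 7.04×4.5 = 4.32 kN·m.

M_A = 4.32 kN·m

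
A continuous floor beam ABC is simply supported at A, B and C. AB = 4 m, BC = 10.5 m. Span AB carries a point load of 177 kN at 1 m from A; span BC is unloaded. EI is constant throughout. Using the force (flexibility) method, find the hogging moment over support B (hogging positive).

M_B = 22.89 kN·m

Release continuity at B by inserting a hinge; the redundant is the internal moment M_B. The primary structure is two simply-supported spans AB and BC.
End slopes at the hinge B, treating each span as simply supported:
  span AB: point load 177 at a = 1: Pab(L + a)/(6LEI) = 110.6/EI
  relative rotation θ_0 = (110.6 + 0)/EI = 110.6/EI
A unit hogging moment at B produces rotation L₁/(3EI) + L₂/(3EI) = 4.833/EI.
Compatibility: M_B·(L₁+L₂)/(3EI) = θ_0, giving M_B = 22.89 kN·m (hogging).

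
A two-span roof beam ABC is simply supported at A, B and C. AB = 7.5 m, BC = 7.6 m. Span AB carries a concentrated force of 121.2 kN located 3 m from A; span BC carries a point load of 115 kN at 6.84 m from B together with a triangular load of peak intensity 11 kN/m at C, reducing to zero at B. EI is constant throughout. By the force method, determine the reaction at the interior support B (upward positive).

R_B = 104.7 kN

Insert a hinge at B; M_B is the redundant, and each span becomes simply supported.
End slopes at the hinge B, treating each span as simply supported:
  span AB: point load 121.2 at a = 3: Pab(L + a)/(6LEI) = 381.8/EI
  span BC: point load 115 at a = 6.84: Pab(L + b)/(6LEI) = 109.6/EI
  span BC: triangular load, peak 11: 7w₀L³/(360EI) = 93.89/EI
  relative rotation θ_0 = (381.8 + 203.5)/EI = 585.3/EI
A unit hogging moment at B produces rotation L₁/(3EI) + L₂/(3EI) = 5.033/EI.
Compatibility: M_B·(L₁+L₂)/(3EI) = θ_0, giving M_B = 116.3 kN·m (hogging).
Span AB, ΣM about A with M_B applied at B: R_B^{AB}·7.5 = 363.6 + 116.3, so R_B^{AB} = 63.98 kN and R_A = 121.2 − 63.98 = 57.22 kN.
Span BC, ΣM about C: R_B^{BC}·7.6 = 193.3 + 116.3, so R_B^{BC} = 40.73 kN and R_C = 156.8 − 40.73 = 116.1 kN.
R_B = 63.98 + 40.73 = 104.7 kN.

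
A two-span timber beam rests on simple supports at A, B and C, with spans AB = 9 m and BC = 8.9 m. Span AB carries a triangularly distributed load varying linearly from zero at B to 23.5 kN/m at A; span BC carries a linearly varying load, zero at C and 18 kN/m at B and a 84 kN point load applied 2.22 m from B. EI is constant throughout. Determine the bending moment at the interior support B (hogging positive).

M_B = 164 kN·m

Release continuity at B by inserting a hinge; the redundant is the internal moment M_B. The primary structure is two simply-supported spans AB and BC.
Discontinuity in slope at B on the released structure — sum the simple-span end rotations:
  span AB: triangular load, peak 23.5: 7w₀L³/(360EI) = 333.1/EI
  span BC: triangular load, peak 18: w₀L³/(45EI) = 282/EI
  span BC: point load 84 at a = 2.22: Pab(L + b)/(6LEI) = 363.4/EI
  relative rotation θ_0 = (333.1 + 645.4)/EI = 978.5/EI
A unit hogging moment at B produces rotation L₁/(3EI) + L₂/(3EI) = 5.967/EI.
Slope continuity at B: θ_0 = M_B·5.967/EI, so M_B = 978.5/5.967 = 164 kN·m (hogging).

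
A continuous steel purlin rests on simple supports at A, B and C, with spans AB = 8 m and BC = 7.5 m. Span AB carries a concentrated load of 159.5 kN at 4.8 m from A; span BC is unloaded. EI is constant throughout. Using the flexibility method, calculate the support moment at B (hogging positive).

M_B = 126.4 kN·m

Take M_B as the redundant. Released structure: two simple spans AB and BC with a hinge at B.
End slopes at the hinge B, treating each span as simply supported:
  span AB: point load 159.5 at a = 4.8: Pab(L + a)/(6LEI) = 653.3/EI
  relative rotation θ_0 = (653.3 + 0)/EI = 653.3/EI
A unit hogging moment at B produces rotation L₁/(3EI) + L₂/(3EI) = 5.167/EI.
Compatibility: M_B·(L₁+L₂)/(3EI) = θ_0, giving M_B = 126.4 kN·m (hogging).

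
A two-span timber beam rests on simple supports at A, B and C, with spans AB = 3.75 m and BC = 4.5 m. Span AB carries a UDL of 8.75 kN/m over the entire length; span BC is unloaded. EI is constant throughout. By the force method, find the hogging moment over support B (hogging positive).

M_B = 6.991 kN·m

Take M_B as the redundant. Released structure: two simple spans AB and BC with a hinge at B.
End slopes at the hinge B, treating each span as simply supported:
  span AB: UDL 8.75: wL³/(24EI) = 19.23/EI
  relative rotation θ_0 = (19.23 + 0)/EI = 19.23/EI
A unit hogging moment at B produces rotation L₁/(3EI) + L₂/(3EI) = 2.75/EI.
Slope continuity at B: θ_0 = M_B·2.75/EI, so M_B = 19.23/2.75 = 6.991 kN·m (hogging).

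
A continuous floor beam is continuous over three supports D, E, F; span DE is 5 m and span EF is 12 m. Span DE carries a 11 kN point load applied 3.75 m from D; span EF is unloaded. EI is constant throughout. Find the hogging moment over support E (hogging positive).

Insert a hinge at E; M_E is the redundant, and each span becomes simply supported.
End slopes at the hinge E, treating each span as simply supported:
  span DE: point load 11 at a = 3.75: Pab(L + a)/(6LEI) = 15.04/EI
  relative rotation θ_0 = (15.04 + 0)/EI = 15.04/EI
A unit hogging moment at E produces rotation L₁/(3EI) + L₂/(3EI) = 5.667/EI.
Compatibility: M_E·(L₁+L₂)/(3EI) = θ_0, giving M_E = 2.654 kN·m (hogging).

M_E = 2.654 kN·m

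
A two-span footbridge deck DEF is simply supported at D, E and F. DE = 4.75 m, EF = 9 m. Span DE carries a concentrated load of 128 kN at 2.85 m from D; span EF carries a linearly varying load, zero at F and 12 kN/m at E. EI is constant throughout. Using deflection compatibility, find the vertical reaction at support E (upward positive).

R_E = 139.4 kN

Take M_E as the redundant. Released structure: two simple spans DE and EF with a hinge at E.
Discontinuity in slope at E on the released structure — sum the simple-span end rotations:
  span DE: point load 128 at a = 2.85: Pab(L + a)/(6LEI) = 184.8/EI
  span EF: triangular load, peak 12: w₀L³/(45EI) = 194.4/EI
  relative rotation θ_0 = (184.8 + 194.4)/EI = 379.2/EI
A unit hogging moment at E produces rotation L₁/(3EI) + L₂/(3EI) = 4.583/EI.
Slope continuity at E: θ_0 = M_E·4.583/EI, so M_E = 379.2/4.583 = 82.74 kN·m (hogging).
Span DE, ΣM about D with M_E applied at E: R_E^{DE}·4.75 = 364.8 + 82.74, so R_E^{DE} = 94.22 kN and R_D = 128 − 94.22 = 33.78 kN.
Span EF, ΣM about F: R_E^{EF}·9 = 324 + 82.74, so R_E^{EF} = 45.19 kN and R_F = 54 − 45.19 = 8.806 kN.
R_E = 94.22 + 45.19 = 139.4 kN.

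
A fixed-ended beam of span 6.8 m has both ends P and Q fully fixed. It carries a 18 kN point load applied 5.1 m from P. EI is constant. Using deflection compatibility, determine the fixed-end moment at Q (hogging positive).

M_Q = 17.21 kN·m

Release both end moments; the primary structure is a simply-supported span PQ with redundants M_P and M_Q.
Simple-span end rotations at P and Q under the given loads:
  at P: point load 18 at a = 5.1: Pab(L + b)/(6LEI) = 32.51/EI
  at Q: point load 18 at a = 5.1: Pab(L + a)/(6LEI) = 45.52/EI
  θ_P0 = 32.51/EI,  θ_Q0 = 45.52/EI
Flexibility coefficients: a unit moment at one end gives L/(3EI) there and L/(6EI) at the far end, so f₁₁ = f₂₂ = 2.267/EI and f₁₂ = f₂₁ = 1.133/EI.
Compatibility — zero rotation at each built-in end:
  2.267 M_P + 1.133 M_Q = 32.51
  1.133 M_P + 2.267 M_Q = 45.52
Solving the pair gives M_P = 5.737 kN·m and M_Q = 17.21 kN·m (hogging).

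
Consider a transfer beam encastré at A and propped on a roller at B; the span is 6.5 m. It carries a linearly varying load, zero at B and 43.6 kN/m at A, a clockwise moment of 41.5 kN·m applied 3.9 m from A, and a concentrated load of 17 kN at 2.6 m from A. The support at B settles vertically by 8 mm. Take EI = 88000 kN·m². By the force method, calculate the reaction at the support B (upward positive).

Choose R_B as the redundant. The primary structure is the cantilever fixed at A.
Primary-structure tip deflection at B by superposition:
  triangular load, peak 43.6 at the fixed end: w₀L⁴/(30EI) = 2594/EI
  clockwise couple 41.5 at a = 3.9: M₀a(2L − a)/(2EI) = 736.4/EI
  point load 17 at a = 2.6: Pa²(3L − a)/(6EI) = 323.7/EI
  δ_0 = 3654/EI
Tip deflection under a unit load at B: L³/(3EI) = 91.54/EI.
With EI = 88000 kN·m²: δ_0 = 0.041527 m and δ_{BB} = 0.00104 m/kN.
Compatibility — the beam at B must follow the support down by 0.008 m: δ_0 − R_B·δ_{BB} = 0.008, so R_B = (0.041527 − 0.008)/0.00104 = 32.23 kN.

R_B = 32.23 kN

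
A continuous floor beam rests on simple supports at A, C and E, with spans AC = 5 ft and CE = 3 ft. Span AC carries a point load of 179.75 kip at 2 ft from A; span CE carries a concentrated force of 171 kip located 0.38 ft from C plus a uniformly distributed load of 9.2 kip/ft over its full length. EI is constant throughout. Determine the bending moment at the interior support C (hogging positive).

Take M_C as the redundant. Released structure: two simple spans AC and CE with a hinge at C.
Rotations at C on the released spans (each span's end-slope, ×1/EI):
  span AC: point load 179.75 at a = 2: Pab(L + a)/(6LEI) = 251.7/EI
  span CE: point load 171 at a = 0.38: Pab(L + b)/(6LEI) = 53.16/EI
  span CE: UDL 9.2: wL³/(24EI) = 10.35/EI
  relative rotation θ_0 = (251.7 + 63.51)/EI = 315.2/EI
A unit hogging moment at C produces rotation L₁/(3EI) + L₂/(3EI) = 2.667/EI.
Compatibility: M_C·(L₁+L₂)/(3EI) = θ_0, giving M_C = 118.2 kip·ft (hogging).

M_C = 118.2 kip·ft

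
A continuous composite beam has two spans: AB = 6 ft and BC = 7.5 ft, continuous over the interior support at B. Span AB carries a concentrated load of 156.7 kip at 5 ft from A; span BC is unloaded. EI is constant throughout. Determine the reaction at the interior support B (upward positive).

Release continuity at B by inserting a hinge; the redundant is the internal moment M_B. The primary structure is two simply-supported spans AB and BC.
Discontinuity in slope at B on the released structure — sum the simple-span end rotations:
  span AB: point load 156.7 at a = 5: Pab(L + a)/(6LEI) = 239.4/EI
  relative rotation θ_0 = (239.4 + 0)/EI = 239.4/EI
A unit hogging moment at B produces rotation L₁/(3EI) + L₂/(3EI) = 4.5/EI.
Compatibility: M_B·(L₁+L₂)/(3EI) = θ_0, giving M_B = 53.2 kip·ft (hogging).
Span AB, ΣM about A with M_B applied at B: R_B^{AB}·6 = 783.5 + 53.2, so R_B^{AB} = 139.5 kip and R_A = 156.7 − 139.5 = 17.25 kip.
Span BC, ΣM about C: R_B^{BC}·7.5 = 0 + 53.2, so R_B^{BC} = 7.093 kip and R_C = 0 − 7.093 = -7.093 kip.
R_B = 139.5 + 7.093 = 146.5 kip.

R_B = 146.5 kip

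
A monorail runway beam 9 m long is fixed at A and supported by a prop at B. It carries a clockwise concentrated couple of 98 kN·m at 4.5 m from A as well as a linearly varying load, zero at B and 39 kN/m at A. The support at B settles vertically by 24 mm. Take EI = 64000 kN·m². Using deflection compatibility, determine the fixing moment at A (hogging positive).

M_A = 255.2 kN·m

Take the reaction at B as the redundant and release it; the primary structure is a cantilever fixed at A.
Deflection at B on the released cantilever, summing each load's contribution:
  clockwise couple 98 at a = 4.5: M₀a(2L − a)/(2EI) = 2977/EI
  triangular load, peak 39 at the fixed end: w₀L⁴/(30EI) = 8529/EI
  δ_0 = 11506/EI
Tip deflection under a unit load at B: L³/(3EI) = 243/EI.
With EI = 64000 kN·m²: δ_0 = 0.17978 m and δ_{BB} = 0.003797 m/kN.
Compatibility — the beam at B must follow the support down by 0.024 m: δ_0 − R_B·δ_{BB} = 0.024, so R_B = (0.17978 − 0.024)/0.003797 = 41.03 kN.
Moment equilibrium about A: M_A = Σ(load moments about A) − R_B·L = 624.5 − 41.03×9 = 255.2 kN·m.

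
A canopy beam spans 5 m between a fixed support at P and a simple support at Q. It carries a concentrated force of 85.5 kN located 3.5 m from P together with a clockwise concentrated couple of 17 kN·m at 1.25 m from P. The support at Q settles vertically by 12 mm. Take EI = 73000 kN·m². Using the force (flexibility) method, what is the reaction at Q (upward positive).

R_Q = 29.39 kN

Take the reaction at Q as the redundant and release it; the primary structure is a cantilever fixed at P.
Free-end deflection of the primary structure under the applied loading (downward +):
  point load 85.5 at a = 3.5: Pa²(3L − a)/(6EI) = 2007/EI
  clockwise couple 17 at a = 1.25: M₀a(2L − a)/(2EI) = 92.97/EI
  δ_0 = 2100/EI
Flexibility coefficient — unit upward force at Q: δ_{QQ} = L³/(3EI) = 41.67/EI.
With EI = 73000 kN·m²: δ_0 = 0.028773 m and δ_{QQ} = 0.000571 m/kN.
Compatibility — the beam at Q must follow the support down by 0.012 m: δ_0 − R_Q·δ_{QQ} = 0.012, so R_Q = (0.028773 − 0.012)/0.000571 = 29.39 kN.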